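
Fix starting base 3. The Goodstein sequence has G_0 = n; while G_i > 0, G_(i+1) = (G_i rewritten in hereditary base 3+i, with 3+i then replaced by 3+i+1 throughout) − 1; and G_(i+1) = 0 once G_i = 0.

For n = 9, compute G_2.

17

[0] 9 ≡ 3^2 (base 3). Lift 4: 16. −1: 15.
[1] 15 ≡ 3·4 + 3 (base 4). Lift 5: 18. −1: 17.
[2] 17 ≡ 3·5 + 2 (base 5). Lift 6: 20. −1: 19.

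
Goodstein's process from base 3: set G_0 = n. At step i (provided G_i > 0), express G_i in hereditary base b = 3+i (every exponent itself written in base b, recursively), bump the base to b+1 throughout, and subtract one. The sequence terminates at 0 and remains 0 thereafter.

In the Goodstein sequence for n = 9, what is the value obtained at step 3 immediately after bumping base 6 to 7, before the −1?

22

(0) 9|_3 = 3^2 ↦ 4^2|_4 = 16 ⇒ 15
(1) 15|_4 = 3·4 + 3 ↦ 3·5 + 3|_5 = 18 ⇒ 17
(2) 17|_5 = 3·5 + 2 ↦ 3·6 + 2|_6 = 20 ⇒ 19
(3) 19|_6 = 3·6 + 1 ↦ 3·7 + 1|_7 = 22 ⇒ 21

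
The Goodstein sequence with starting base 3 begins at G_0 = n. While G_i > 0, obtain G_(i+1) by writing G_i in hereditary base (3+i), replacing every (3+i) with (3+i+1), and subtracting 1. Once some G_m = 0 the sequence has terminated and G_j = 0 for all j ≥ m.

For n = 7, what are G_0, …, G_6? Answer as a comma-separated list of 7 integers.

7, 8, 9, 9, 9, 9, 9

base 3: 7 = 2·3 + 1; at 4: 2·4 + 1 = 9; next = 8
base 4: 8 = 2·4; at 5: 2·5 = 10; next = 9
base 5: 9 = 5 + 4; at 6: 6 + 4 = 10; next = 9
base 6: 9 = 6 + 3; at 7: 7 + 3 = 10; next = 9
base 7: 9 = 7 + 2; at 8: 8 + 2 = 10; next = 9
base 8: 9 = 8 + 1; at 9: 9 + 1 = 10; next = 9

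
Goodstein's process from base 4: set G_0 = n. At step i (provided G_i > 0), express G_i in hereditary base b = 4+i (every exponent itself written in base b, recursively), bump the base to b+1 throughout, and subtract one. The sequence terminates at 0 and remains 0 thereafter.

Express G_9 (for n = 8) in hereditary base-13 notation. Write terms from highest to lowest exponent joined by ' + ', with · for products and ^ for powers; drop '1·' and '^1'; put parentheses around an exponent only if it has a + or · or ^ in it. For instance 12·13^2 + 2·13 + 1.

i=0: 8 = 2·4 (b=4); 4→5: 2·5 = 10; 10−1 = 9
i=1: 9 = 5 + 4 (b=5); 5→6: 6 + 4 = 10; 10−1 = 9
i=2: 9 = 6 + 3 (b=6); 6→7: 7 + 3 = 10; 10−1 = 9
i=3: 9 = 7 + 2 (b=7); 7→8: 8 + 2 = 10; 10−1 = 9
i=4: 9 = 8 + 1 (b=8); 8→9: 9 + 1 = 10; 10−1 = 9
i=5: 9 = 9 (b=9); 9→10: 10 = 10; 10−1 = 9
i=6: 9 = 9 (b=10); 10→11: 9 = 9; 9−1 = 8
i=7: 8 = 8 (b=11); 11→12: 8 = 8; 8−1 = 7
i=8: 7 = 7 (b=12); 12→13: 7 = 7; 7−1 = 6

6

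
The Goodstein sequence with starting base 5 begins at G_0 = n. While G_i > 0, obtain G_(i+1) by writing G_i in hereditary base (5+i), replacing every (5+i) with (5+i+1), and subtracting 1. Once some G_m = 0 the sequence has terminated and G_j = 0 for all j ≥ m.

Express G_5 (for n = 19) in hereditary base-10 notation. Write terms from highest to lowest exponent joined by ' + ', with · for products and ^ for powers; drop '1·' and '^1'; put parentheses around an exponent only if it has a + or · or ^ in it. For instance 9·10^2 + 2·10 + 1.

2·10 + 9

19 —HB5→ 3·5 + 4 —bump→ 3·6 + 4 = 22 —(−1)→ 21
21 —HB6→ 3·6 + 3 —bump→ 3·7 + 3 = 24 —(−1)→ 23
23 —HB7→ 3·7 + 2 —bump→ 3·8 + 2 = 26 —(−1)→ 25
25 —HB8→ 3·8 + 1 —bump→ 3·9 + 1 = 28 —(−1)→ 27
27 —HB9→ 3·9 —bump→ 3·10 = 30 —(−1)→ 29
29 —HB10→ 2·10 + 9 —bump→ 2·11 + 9 = 31 —(−1)→ 30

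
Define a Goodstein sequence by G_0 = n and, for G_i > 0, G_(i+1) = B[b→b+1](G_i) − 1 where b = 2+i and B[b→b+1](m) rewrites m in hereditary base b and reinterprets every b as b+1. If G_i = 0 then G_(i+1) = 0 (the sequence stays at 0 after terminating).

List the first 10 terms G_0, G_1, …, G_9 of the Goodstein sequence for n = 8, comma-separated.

8, 80, 553, 6310, 93395, 1647195, 33554571, 774841151, 20000000211, 570623341475

8 —HB2→ 2^(2 + 1) —bump→ 3^(3 + 1) = 81 —(−1)→ 80
80 —HB3→ 2·3^3 + 2·3^2 + 2·3 + 2 —bump→ 2·4^4 + 2·4^2 + 2·4 + 2 = 554 —(−1)→ 553
553 —HB4→ 2·4^4 + 2·4^2 + 2·4 + 1 —bump→ 2·5^5 + 2·5^2 + 2·5 + 1 = 6311 —(−1)→ 6310
6310 —HB5→ 2·5^5 + 2·5^2 + 2·5 —bump→ 2·6^6 + 2·6^2 + 2·6 = 93396 —(−1)→ 93395
93395 —HB6→ 2·6^6 + 2·6^2 + 6 + 5 —bump→ 2·7^7 + 2·7^2 + 7 + 5 = 1647196 —(−1)→ 1647195
1647195 —HB7→ 2·7^7 + 2·7^2 + 7 + 4 —bump→ 2·8^8 + 2·8^2 + 8 + 4 = 33554572 —(−1)→ 33554571
33554571 —HB8→ 2·8^8 + 2·8^2 + 8 + 3 —bump→ 2·9^9 + 2·9^2 + 9 + 3 = 774841152 —(−1)→ 774841151
774841151 —HB9→ 2·9^9 + 2·9^2 + 9 + 2 —bump→ 2·10^10 + 2·10^2 + 10 + 2 = 20000000212 —(−1)→ 20000000211
20000000211 —HB10→ 2·10^10 + 2·10^2 + 10 + 1 —bump→ 2·11^11 + 2·11^2 + 11 + 1 = 570623341476 —(−1)→ 570623341475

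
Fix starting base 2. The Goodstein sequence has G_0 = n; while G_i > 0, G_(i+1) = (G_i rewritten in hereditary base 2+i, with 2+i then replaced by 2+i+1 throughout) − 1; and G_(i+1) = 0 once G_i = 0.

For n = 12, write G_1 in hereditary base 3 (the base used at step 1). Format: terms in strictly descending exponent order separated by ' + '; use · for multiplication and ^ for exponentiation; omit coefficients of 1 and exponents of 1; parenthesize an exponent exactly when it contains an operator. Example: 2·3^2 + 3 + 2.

3^(3 + 1) + 2·3^2 + 2·3 + 2

G_0=12  [base 2] 2^(2 + 1) + 2^2  →[2↦3]→  3^(3 + 1) + 3^3 = 108  −1 ⇒ G_1=107
G_1=107  [base 3] 3^(3 + 1) + 2·3^2 + 2·3 + 2  →[3↦4]→  4^(4 + 1) + 2·4^2 + 2·4 + 2 = 1066  −1 ⇒ G_2=1065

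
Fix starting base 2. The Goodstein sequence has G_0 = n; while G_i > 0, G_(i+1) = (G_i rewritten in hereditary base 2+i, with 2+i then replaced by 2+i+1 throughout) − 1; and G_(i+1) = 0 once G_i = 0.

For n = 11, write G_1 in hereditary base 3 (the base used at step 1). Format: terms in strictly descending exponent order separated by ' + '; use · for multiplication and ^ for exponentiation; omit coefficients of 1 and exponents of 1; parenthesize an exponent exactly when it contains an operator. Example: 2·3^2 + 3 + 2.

[0] 11 ≡ 2^(2 + 1) + 2 + 1 (base 2). Lift 3: 85. −1: 84.
[1] 84 ≡ 3^(3 + 1) + 3 (base 3). Lift 4: 1028. −1: 1027.

3^(3 + 1) + 3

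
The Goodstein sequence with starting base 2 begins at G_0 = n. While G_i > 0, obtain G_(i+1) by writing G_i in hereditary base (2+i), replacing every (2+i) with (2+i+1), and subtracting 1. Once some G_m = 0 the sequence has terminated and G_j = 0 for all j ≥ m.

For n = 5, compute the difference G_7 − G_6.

703

[0] 5 ≡ 2^2 + 1 (base 2). Lift 3: 28. −1: 27.
[1] 27 ≡ 3^3 (base 3). Lift 4: 256. −1: 255.
[2] 255 ≡ 3·4^3 + 3·4^2 + 3·4 + 3 (base 4). Lift 5: 468. −1: 467.
[3] 467 ≡ 3·5^3 + 3·5^2 + 3·5 + 2 (base 5). Lift 6: 776. −1: 775.
[4] 775 ≡ 3·6^3 + 3·6^2 + 3·6 + 1 (base 6). Lift 7: 1198. −1: 1197.
[5] 1197 ≡ 3·7^3 + 3·7^2 + 3·7 (base 7). Lift 8: 1752. −1: 1751.
[6] 1751 ≡ 3·8^3 + 3·8^2 + 2·8 + 7 (base 8). Lift 9: 2455. −1: 2454.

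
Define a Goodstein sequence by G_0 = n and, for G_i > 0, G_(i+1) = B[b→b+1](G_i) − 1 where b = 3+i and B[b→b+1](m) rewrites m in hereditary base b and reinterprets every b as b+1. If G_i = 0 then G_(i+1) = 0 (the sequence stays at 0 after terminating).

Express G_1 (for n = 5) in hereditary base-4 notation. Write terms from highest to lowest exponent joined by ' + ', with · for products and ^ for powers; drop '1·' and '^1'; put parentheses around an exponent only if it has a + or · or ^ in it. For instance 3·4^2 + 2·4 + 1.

4 + 1

5 —HB3→ 3 + 2 —bump→ 4 + 2 = 6 —(−1)→ 5
5 —HB4→ 4 + 1 —bump→ 5 + 1 = 6 —(−1)→ 5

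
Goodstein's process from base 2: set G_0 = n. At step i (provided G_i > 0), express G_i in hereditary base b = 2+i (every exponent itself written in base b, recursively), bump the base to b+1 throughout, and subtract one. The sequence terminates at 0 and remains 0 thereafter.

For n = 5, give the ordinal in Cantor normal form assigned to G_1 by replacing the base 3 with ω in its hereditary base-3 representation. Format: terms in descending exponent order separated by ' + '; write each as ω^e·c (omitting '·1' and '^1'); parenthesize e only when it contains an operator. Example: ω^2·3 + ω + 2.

ω^ω

(0) 5|_2 = 2^2 + 1 ↦ 3^3 + 1|_3 = 28 ⇒ 27
(1) 27|_3 = 3^3 ↦ 4^4|_4 = 256 ⇒ 255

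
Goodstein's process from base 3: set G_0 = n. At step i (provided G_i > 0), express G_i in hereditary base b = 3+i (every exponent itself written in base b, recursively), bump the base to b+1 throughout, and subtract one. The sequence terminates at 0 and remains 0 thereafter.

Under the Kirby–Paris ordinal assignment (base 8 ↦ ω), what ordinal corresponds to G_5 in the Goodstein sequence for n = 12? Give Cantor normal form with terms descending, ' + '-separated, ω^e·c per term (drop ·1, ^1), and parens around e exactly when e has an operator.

ω·7 + 7

(0) 12|_3 = 3^2 + 3 ↦ 4^2 + 4|_4 = 20 ⇒ 19
(1) 19|_4 = 4^2 + 3 ↦ 5^2 + 3|_5 = 28 ⇒ 27
(2) 27|_5 = 5^2 + 2 ↦ 6^2 + 2|_6 = 38 ⇒ 37
(3) 37|_6 = 6^2 + 1 ↦ 7^2 + 1|_7 = 50 ⇒ 49
(4) 49|_7 = 7^2 ↦ 8^2|_8 = 64 ⇒ 63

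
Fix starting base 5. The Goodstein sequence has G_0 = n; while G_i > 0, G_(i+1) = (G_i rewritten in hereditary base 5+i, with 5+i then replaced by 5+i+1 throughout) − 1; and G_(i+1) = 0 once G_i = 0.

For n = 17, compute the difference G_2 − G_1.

2

17 —HB5→ 3·5 + 2 —bump→ 3·6 + 2 = 20 —(−1)→ 19
19 —HB6→ 3·6 + 1 —bump→ 3·7 + 1 = 22 —(−1)→ 21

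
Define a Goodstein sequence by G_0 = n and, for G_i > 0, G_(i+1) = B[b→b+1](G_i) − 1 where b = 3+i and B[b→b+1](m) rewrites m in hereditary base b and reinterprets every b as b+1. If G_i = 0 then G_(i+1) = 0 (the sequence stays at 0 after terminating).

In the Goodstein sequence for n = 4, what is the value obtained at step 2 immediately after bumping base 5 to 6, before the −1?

step 0: 4 = 3 + 1; sub 4 for 3: 4 + 1; = 5; G_1 = 5−1 = 4
step 1: 4 = 4; sub 5 for 4: 5; = 5; G_2 = 5−1 = 4
step 2: 4 = 4; sub 6 for 5: 4; = 4; G_3 = 4−1 = 3

4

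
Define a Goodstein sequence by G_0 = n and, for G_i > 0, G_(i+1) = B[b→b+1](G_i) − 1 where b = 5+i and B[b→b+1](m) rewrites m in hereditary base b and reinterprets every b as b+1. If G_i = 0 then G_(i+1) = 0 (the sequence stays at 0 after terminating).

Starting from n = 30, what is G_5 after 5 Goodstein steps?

101

30 —HB5→ 5^2 + 5 —bump→ 6^2 + 6 = 42 —(−1)→ 41
41 —HB6→ 6^2 + 5 —bump→ 7^2 + 5 = 54 —(−1)→ 53
53 —HB7→ 7^2 + 4 —bump→ 8^2 + 4 = 68 —(−1)→ 67
67 —HB8→ 8^2 + 3 —bump→ 9^2 + 3 = 84 —(−1)→ 83
83 —HB9→ 9^2 + 2 —bump→ 10^2 + 2 = 102 —(−1)→ 101
101 —HB10→ 10^2 + 1 —bump→ 11^2 + 1 = 122 —(−1)→ 121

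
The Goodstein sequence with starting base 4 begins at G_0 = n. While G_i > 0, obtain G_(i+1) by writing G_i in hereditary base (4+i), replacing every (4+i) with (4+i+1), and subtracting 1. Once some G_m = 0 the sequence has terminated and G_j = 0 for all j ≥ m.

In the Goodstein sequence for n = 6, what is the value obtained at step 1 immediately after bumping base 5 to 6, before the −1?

G_0=6  [base 4] 4 + 2  →[4↦5]→  5 + 2 = 7  −1 ⇒ G_1=6
G_1=6  [base 5] 5 + 1  →[5↦6]→  6 + 1 = 7  −1 ⇒ G_2=6

7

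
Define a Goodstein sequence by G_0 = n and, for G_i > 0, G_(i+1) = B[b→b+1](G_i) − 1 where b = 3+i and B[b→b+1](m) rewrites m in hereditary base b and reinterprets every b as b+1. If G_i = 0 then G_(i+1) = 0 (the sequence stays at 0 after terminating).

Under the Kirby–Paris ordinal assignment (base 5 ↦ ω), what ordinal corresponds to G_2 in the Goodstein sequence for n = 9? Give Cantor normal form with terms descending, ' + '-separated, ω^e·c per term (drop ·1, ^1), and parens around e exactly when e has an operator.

9 —HB3→ 3^2 —bump→ 4^2 = 16 —(−1)→ 15
15 —HB4→ 3·4 + 3 —bump→ 3·5 + 3 = 18 —(−1)→ 17
17 —HB5→ 3·5 + 2 —bump→ 3·6 + 2 = 20 —(−1)→ 19

ω·3 + 2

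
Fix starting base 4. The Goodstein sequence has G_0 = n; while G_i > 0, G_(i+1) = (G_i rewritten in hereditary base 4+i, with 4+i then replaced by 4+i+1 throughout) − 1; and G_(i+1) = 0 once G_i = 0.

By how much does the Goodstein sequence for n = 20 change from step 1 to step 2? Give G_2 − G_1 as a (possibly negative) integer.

10

20 —HB4→ 4^2 + 4 —bump→ 5^2 + 5 = 30 —(−1)→ 29
29 —HB5→ 5^2 + 4 —bump→ 6^2 + 4 = 40 —(−1)→ 39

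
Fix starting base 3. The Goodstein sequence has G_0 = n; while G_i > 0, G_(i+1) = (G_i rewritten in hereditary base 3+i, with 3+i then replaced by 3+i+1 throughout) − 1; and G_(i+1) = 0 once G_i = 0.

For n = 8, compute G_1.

9

[0] 8 ≡ 2·3 + 2 (base 3). Lift 4: 10. −1: 9.
[1] 9 ≡ 2·4 + 1 (base 4). Lift 5: 11. −1: 10.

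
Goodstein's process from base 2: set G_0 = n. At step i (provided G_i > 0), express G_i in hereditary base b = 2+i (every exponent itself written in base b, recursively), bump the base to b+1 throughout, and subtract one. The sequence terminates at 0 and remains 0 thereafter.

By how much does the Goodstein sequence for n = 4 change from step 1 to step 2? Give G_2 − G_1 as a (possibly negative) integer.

15

i=0: 4 = 2^2 (b=2); 2→3: 3^3 = 27; 27−1 = 26
i=1: 26 = 2·3^2 + 2·3 + 2 (b=3); 3→4: 2·4^2 + 2·4 + 2 = 42; 42−1 = 41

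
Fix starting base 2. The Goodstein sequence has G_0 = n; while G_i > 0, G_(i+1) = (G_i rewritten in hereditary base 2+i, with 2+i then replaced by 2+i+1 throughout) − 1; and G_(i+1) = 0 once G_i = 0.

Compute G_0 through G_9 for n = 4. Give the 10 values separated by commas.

4, 26, 41, 60, 83, 109, 139, 173, 211, 253

i=0: 4 = 2^2 (b=2); 2→3: 3^3 = 27; 27−1 = 26
i=1: 26 = 2·3^2 + 2·3 + 2 (b=3); 3→4: 2·4^2 + 2·4 + 2 = 42; 42−1 = 41
i=2: 41 = 2·4^2 + 2·4 + 1 (b=4); 4→5: 2·5^2 + 2·5 + 1 = 61; 61−1 = 60
i=3: 60 = 2·5^2 + 2·5 (b=5); 5→6: 2·6^2 + 2·6 = 84; 84−1 = 83
i=4: 83 = 2·6^2 + 6 + 5 (b=6); 6→7: 2·7^2 + 7 + 5 = 110; 110−1 = 109
i=5: 109 = 2·7^2 + 7 + 4 (b=7); 7→8: 2·8^2 + 8 + 4 = 140; 140−1 = 139
i=6: 139 = 2·8^2 + 8 + 3 (b=8); 8→9: 2·9^2 + 9 + 3 = 174; 174−1 = 173
i=7: 173 = 2·9^2 + 9 + 2 (b=9); 9→10: 2·10^2 + 10 + 2 = 212; 212−1 = 211
i=8: 211 = 2·10^2 + 10 + 1 (b=10); 10→11: 2·11^2 + 11 + 1 = 254; 254−1 = 253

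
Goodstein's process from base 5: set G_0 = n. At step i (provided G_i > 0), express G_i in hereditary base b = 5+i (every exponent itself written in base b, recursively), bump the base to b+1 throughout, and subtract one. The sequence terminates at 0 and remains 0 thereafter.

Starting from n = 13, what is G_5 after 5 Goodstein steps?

base 5: 13 = 2·5 + 3; at 6: 2·6 + 3 = 15; next = 14
base 6: 14 = 2·6 + 2; at 7: 2·7 + 2 = 16; next = 15
base 7: 15 = 2·7 + 1; at 8: 2·8 + 1 = 17; next = 16
base 8: 16 = 2·8; at 9: 2·9 = 18; next = 17
base 9: 17 = 9 + 8; at 10: 10 + 8 = 18; next = 17
base 10: 17 = 10 + 7; at 11: 11 + 7 = 18; next = 17

17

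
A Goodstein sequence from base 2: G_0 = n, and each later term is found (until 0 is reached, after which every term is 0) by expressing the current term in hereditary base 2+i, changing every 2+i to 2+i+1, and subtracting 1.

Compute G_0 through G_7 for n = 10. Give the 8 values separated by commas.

base 2: 10 = 2^(2 + 1) + 2; at 3: 3^(3 + 1) + 3 = 84; next = 83
base 3: 83 = 3^(3 + 1) + 2; at 4: 4^(4 + 1) + 2 = 1026; next = 1025
base 4: 1025 = 4^(4 + 1) + 1; at 5: 5^(5 + 1) + 1 = 15626; next = 15625
base 5: 15625 = 5^(5 + 1); at 6: 6^(6 + 1) = 279936; next = 279935
base 6: 279935 = 5·6^6 + 5·6^5 + 5·6^4 + 5·6^3 + 5·6^2 + 5·6 + 5; at 7: 5·7^7 + 5·7^5 + 5·7^4 + 5·7^3 + 5·7^2 + 5·7 + 5 = 4215755; next = 4215754
base 7: 4215754 = 5·7^7 + 5·7^5 + 5·7^4 + 5·7^3 + 5·7^2 + 5·7 + 4; at 8: 5·8^8 + 5·8^5 + 5·8^4 + 5·8^3 + 5·8^2 + 5·8 + 4 = 84073324; next = 84073323
base 8: 84073323 = 5·8^8 + 5·8^5 + 5·8^4 + 5·8^3 + 5·8^2 + 5·8 + 3; at 9: 5·9^9 + 5·9^5 + 5·9^4 + 5·9^3 + 5·9^2 + 5·9 + 3 = 1937434593; next = 1937434592

10, 83, 1025, 15625, 279935, 4215754, 84073323, 1937434592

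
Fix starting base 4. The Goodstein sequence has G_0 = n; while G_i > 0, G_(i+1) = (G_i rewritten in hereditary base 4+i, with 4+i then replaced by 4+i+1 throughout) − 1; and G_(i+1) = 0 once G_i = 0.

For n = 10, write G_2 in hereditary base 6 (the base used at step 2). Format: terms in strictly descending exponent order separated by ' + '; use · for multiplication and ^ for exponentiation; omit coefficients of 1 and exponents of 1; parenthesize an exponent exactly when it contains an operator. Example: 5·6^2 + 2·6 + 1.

2·6

i=0: 10 = 2·4 + 2 (b=4); 4→5: 2·5 + 2 = 12; 12−1 = 11
i=1: 11 = 2·5 + 1 (b=5); 5→6: 2·6 + 1 = 13; 13−1 = 12
i=2: 12 = 2·6 (b=6); 6→7: 2·7 = 14; 14−1 = 13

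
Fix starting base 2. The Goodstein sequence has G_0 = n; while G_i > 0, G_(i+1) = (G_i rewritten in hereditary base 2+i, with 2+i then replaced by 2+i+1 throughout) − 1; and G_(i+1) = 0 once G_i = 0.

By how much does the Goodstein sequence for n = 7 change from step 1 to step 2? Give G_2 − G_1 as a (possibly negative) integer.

(0) 7|_2 = 2^2 + 2 + 1 ↦ 3^3 + 3 + 1|_3 = 31 ⇒ 30
(1) 30|_3 = 3^3 + 3 ↦ 4^4 + 4|_4 = 260 ⇒ 259

229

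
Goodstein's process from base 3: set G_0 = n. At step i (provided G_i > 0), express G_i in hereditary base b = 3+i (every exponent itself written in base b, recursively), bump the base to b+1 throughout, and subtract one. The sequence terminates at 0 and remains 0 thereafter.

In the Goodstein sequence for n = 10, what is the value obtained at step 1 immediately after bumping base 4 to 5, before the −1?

base 3: 10 = 3^2 + 1; at 4: 4^2 + 1 = 17; next = 16
base 4: 16 = 4^2; at 5: 5^2 = 25; next = 24

25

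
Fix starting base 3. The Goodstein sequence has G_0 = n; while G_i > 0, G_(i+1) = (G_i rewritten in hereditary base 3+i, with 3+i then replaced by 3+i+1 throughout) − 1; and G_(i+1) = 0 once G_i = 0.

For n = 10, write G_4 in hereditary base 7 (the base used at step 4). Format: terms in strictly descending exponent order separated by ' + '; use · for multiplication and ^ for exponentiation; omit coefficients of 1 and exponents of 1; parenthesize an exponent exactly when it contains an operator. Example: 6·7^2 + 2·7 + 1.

4·7 + 2

G_0 = 10. HB_3(10) = 3^2 + 1. Bump = 17. G_1 = 16.
G_1 = 16. HB_4(16) = 4^2. Bump = 25. G_2 = 24.
G_2 = 24. HB_5(24) = 4·5 + 4. Bump = 28. G_3 = 27.
G_3 = 27. HB_6(27) = 4·6 + 3. Bump = 31. G_4 = 30.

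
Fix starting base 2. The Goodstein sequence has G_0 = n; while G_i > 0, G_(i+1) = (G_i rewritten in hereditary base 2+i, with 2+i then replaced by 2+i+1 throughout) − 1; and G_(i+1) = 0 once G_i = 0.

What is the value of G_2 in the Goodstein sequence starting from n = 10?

1025

G_0=10  [base 2] 2^(2 + 1) + 2  →[2↦3]→  3^(3 + 1) + 3 = 84  −1 ⇒ G_1=83
G_1=83  [base 3] 3^(3 + 1) + 2  →[3↦4]→  4^(4 + 1) + 2 = 1026  −1 ⇒ G_2=1025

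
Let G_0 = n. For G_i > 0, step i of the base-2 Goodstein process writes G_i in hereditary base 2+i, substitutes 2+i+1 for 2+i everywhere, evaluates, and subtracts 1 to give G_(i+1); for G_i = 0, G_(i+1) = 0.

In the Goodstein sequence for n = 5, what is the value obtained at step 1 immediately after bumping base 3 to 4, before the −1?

256

base 2: 5 = 2^2 + 1; at 3: 3^3 + 1 = 28; next = 27
base 3: 27 = 3^3; at 4: 4^4 = 256; next = 255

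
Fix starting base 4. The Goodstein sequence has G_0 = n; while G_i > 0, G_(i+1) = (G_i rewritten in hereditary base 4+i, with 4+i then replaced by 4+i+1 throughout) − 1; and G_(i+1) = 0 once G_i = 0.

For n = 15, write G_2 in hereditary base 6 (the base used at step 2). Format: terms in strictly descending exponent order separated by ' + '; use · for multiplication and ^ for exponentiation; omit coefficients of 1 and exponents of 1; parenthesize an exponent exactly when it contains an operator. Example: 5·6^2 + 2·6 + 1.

3·6 + 1

base 4: 15 = 3·4 + 3; at 5: 3·5 + 3 = 18; next = 17
base 5: 17 = 3·5 + 2; at 6: 3·6 + 2 = 20; next = 19
base 6: 19 = 3·6 + 1; at 7: 3·7 + 1 = 22; next = 21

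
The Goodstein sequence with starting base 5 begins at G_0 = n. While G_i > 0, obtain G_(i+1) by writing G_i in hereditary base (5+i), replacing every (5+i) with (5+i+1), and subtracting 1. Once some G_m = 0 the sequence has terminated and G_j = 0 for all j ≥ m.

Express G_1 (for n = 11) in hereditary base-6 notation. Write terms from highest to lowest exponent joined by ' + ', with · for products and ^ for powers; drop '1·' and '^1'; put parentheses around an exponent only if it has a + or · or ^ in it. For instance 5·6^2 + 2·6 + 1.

2·6

step 0: 11 = 2·5 + 1; sub 6 for 5: 2·6 + 1; = 13; G_1 = 13−1 = 12
step 1: 12 = 2·6; sub 7 for 6: 2·7; = 14; G_2 = 14−1 = 13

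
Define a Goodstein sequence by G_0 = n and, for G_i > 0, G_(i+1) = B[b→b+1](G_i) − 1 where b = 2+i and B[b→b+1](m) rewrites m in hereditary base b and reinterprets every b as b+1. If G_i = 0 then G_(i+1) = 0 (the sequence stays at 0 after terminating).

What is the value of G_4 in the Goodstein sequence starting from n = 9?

9 —HB2→ 2^(2 + 1) + 1 —bump→ 3^(3 + 1) + 1 = 82 —(−1)→ 81
81 —HB3→ 3^(3 + 1) —bump→ 4^(4 + 1) = 1024 —(−1)→ 1023
1023 —HB4→ 3·4^4 + 3·4^3 + 3·4^2 + 3·4 + 3 —bump→ 3·5^5 + 3·5^3 + 3·5^2 + 3·5 + 3 = 9843 —(−1)→ 9842
9842 —HB5→ 3·5^5 + 3·5^3 + 3·5^2 + 3·5 + 2 —bump→ 3·6^6 + 3·6^3 + 3·6^2 + 3·6 + 2 = 140744 —(−1)→ 140743

140743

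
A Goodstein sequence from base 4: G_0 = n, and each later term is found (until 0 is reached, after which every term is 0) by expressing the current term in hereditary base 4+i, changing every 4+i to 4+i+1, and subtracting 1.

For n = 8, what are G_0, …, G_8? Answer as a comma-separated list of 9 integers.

[0] 8 ≡ 2·4 (base 4). Lift 5: 10. −1: 9.
[1] 9 ≡ 5 + 4 (base 5). Lift 6: 10. −1: 9.
[2] 9 ≡ 6 + 3 (base 6). Lift 7: 10. −1: 9.
[3] 9 ≡ 7 + 2 (base 7). Lift 8: 10. −1: 9.
[4] 9 ≡ 8 + 1 (base 8). Lift 9: 10. −1: 9.
[5] 9 ≡ 9 (base 9). Lift 10: 10. −1: 9.
[6] 9 ≡ 9 (base 10). Lift 11: 9. −1: 8.
[7] 8 ≡ 8 (base 11). Lift 12: 8. −1: 7.

8, 9, 9, 9, 9, 9, 9, 8, 7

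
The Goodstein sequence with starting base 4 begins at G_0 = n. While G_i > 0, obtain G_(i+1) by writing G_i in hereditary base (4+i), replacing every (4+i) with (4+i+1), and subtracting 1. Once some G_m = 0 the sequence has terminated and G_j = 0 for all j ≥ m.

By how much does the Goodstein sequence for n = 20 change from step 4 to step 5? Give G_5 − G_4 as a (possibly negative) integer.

[0] 20 ≡ 4^2 + 4 (base 4). Lift 5: 30. −1: 29.
[1] 29 ≡ 5^2 + 4 (base 5). Lift 6: 40. −1: 39.
[2] 39 ≡ 6^2 + 3 (base 6). Lift 7: 52. −1: 51.
[3] 51 ≡ 7^2 + 2 (base 7). Lift 8: 66. −1: 65.
[4] 65 ≡ 8^2 + 1 (base 8). Lift 9: 82. −1: 81.

16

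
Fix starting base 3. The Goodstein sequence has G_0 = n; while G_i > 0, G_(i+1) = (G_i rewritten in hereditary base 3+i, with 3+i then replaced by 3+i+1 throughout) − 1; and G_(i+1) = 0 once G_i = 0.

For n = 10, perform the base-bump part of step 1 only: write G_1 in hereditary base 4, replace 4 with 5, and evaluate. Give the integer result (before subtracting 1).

i=0: 10 = 3^2 + 1 (b=3); 3→4: 4^2 + 1 = 17; 17−1 = 16
i=1: 16 = 4^2 (b=4); 4→5: 5^2 = 25; 25−1 = 24

25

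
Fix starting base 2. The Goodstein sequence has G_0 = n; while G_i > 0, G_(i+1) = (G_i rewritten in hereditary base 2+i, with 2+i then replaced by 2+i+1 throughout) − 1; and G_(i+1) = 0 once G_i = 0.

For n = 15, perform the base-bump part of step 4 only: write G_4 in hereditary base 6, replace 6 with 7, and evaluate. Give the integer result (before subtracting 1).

15 —HB2→ 2^(2 + 1) + 2^2 + 2 + 1 —bump→ 3^(3 + 1) + 3^3 + 3 + 1 = 112 —(−1)→ 111
111 —HB3→ 3^(3 + 1) + 3^3 + 3 —bump→ 4^(4 + 1) + 4^4 + 4 = 1284 —(−1)→ 1283
1283 —HB4→ 4^(4 + 1) + 4^4 + 3 —bump→ 5^(5 + 1) + 5^5 + 3 = 18753 —(−1)→ 18752
18752 —HB5→ 5^(5 + 1) + 5^5 + 2 —bump→ 6^(6 + 1) + 6^6 + 2 = 326594 —(−1)→ 326593
326593 —HB6→ 6^(6 + 1) + 6^6 + 1 —bump→ 7^(7 + 1) + 7^7 + 1 = 6588345 —(−1)→ 6588344

6588345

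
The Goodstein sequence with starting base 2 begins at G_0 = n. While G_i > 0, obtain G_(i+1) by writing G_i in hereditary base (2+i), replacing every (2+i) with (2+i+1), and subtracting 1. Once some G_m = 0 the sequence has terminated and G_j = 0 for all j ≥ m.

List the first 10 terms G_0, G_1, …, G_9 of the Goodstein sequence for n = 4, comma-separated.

4, 26, 41, 60, 83, 109, 139, 173, 211, 253

i=0: 4 = 2^2 (b=2); 2→3: 3^3 = 27; 27−1 = 26
i=1: 26 = 2·3^2 + 2·3 + 2 (b=3); 3→4: 2·4^2 + 2·4 + 2 = 42; 42−1 = 41
i=2: 41 = 2·4^2 + 2·4 + 1 (b=4); 4→5: 2·5^2 + 2·5 + 1 = 61; 61−1 = 60
i=3: 60 = 2·5^2 + 2·5 (b=5); 5→6: 2·6^2 + 2·6 = 84; 84−1 = 83
i=4: 83 = 2·6^2 + 6 + 5 (b=6); 6→7: 2·7^2 + 7 + 5 = 110; 110−1 = 109
i=5: 109 = 2·7^2 + 7 + 4 (b=7); 7→8: 2·8^2 + 8 + 4 = 140; 140−1 = 139
i=6: 139 = 2·8^2 + 8 + 3 (b=8); 8→9: 2·9^2 + 9 + 3 = 174; 174−1 = 173
i=7: 173 = 2·9^2 + 9 + 2 (b=9); 9→10: 2·10^2 + 10 + 2 = 212; 212−1 = 211
i=8: 211 = 2·10^2 + 10 + 1 (b=10); 10→11: 2·11^2 + 11 + 1 = 254; 254−1 = 253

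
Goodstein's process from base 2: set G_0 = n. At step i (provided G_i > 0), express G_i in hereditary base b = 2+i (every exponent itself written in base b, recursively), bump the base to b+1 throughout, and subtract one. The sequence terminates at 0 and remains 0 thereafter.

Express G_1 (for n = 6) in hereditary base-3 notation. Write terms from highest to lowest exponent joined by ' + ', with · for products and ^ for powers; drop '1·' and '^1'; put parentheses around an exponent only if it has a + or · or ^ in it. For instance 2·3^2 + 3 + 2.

i=0: 6 = 2^2 + 2 (b=2); 2→3: 3^3 + 3 = 30; 30−1 = 29
i=1: 29 = 3^3 + 2 (b=3); 3→4: 4^4 + 2 = 258; 258−1 = 257

3^3 + 2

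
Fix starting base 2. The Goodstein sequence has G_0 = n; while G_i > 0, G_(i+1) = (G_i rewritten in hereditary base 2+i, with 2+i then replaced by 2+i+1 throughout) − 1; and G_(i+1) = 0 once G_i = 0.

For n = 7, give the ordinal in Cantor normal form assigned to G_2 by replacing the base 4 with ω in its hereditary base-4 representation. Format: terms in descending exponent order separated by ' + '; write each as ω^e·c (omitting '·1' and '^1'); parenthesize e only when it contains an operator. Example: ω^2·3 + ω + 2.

ω^ω + 3

base 2: 7 = 2^2 + 2 + 1; at 3: 3^3 + 3 + 1 = 31; next = 30
base 3: 30 = 3^3 + 3; at 4: 4^4 + 4 = 260; next = 259
base 4: 259 = 4^4 + 3; at 5: 5^5 + 3 = 3128; next = 3127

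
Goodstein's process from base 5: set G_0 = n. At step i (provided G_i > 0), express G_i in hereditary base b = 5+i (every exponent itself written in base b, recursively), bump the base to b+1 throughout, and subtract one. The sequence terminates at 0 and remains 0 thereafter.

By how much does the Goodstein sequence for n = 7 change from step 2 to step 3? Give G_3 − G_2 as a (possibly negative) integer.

0

G_0=7  [base 5] 5 + 2  →[5↦6]→  6 + 2 = 8  −1 ⇒ G_1=7
G_1=7  [base 6] 6 + 1  →[6↦7]→  7 + 1 = 8  −1 ⇒ G_2=7
G_2=7  [base 7] 7  →[7↦8]→  8 = 8  −1 ⇒ G_3=7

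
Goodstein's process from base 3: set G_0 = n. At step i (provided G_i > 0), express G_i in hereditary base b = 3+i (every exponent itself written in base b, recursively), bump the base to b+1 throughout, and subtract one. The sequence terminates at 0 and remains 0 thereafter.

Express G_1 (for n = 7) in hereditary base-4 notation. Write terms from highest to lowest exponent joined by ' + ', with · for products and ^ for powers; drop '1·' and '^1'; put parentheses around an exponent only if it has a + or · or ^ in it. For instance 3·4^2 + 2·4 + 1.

2·4

(0) 7|_3 = 2·3 + 1 ↦ 2·4 + 1|_4 = 9 ⇒ 8
(1) 8|_4 = 2·4 ↦ 2·5|_5 = 10 ⇒ 9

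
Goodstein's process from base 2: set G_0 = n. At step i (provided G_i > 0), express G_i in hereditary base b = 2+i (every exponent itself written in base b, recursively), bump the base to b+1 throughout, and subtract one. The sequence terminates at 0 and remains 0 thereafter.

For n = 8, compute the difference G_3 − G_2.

5757

(0) 8|_2 = 2^(2 + 1) ↦ 3^(3 + 1)|_3 = 81 ⇒ 80
(1) 80|_3 = 2·3^3 + 2·3^2 + 2·3 + 2 ↦ 2·4^4 + 2·4^2 + 2·4 + 2|_4 = 554 ⇒ 553
(2) 553|_4 = 2·4^4 + 2·4^2 + 2·4 + 1 ↦ 2·5^5 + 2·5^2 + 2·5 + 1|_5 = 6311 ⇒ 6310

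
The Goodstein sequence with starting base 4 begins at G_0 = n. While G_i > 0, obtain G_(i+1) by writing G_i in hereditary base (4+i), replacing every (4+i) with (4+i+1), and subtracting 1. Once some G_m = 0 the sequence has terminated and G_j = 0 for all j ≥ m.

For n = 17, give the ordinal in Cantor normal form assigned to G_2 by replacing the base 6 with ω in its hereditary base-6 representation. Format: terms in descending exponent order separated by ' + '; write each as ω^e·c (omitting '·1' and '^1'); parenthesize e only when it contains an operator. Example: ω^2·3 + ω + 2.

ω·5 + 5

(0) 17|_4 = 4^2 + 1 ↦ 5^2 + 1|_5 = 26 ⇒ 25
(1) 25|_5 = 5^2 ↦ 6^2|_6 = 36 ⇒ 35
(2) 35|_6 = 5·6 + 5 ↦ 5·7 + 5|_7 = 40 ⇒ 39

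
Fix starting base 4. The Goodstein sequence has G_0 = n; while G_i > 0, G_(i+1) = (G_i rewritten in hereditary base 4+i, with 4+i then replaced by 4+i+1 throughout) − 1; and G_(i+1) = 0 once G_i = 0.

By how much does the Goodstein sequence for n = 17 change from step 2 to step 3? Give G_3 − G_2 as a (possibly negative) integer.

G_0 = 17. HB_4(17) = 4^2 + 1. Bump = 26. G_1 = 25.
G_1 = 25. HB_5(25) = 5^2. Bump = 36. G_2 = 35.
G_2 = 35. HB_6(35) = 5·6 + 5. Bump = 40. G_3 = 39.

4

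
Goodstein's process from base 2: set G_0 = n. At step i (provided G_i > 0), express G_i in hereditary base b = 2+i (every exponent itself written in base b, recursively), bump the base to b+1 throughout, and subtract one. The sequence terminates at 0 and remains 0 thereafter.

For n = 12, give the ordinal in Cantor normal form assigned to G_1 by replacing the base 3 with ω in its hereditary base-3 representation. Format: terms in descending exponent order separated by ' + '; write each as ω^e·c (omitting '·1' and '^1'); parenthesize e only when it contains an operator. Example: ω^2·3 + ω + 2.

ω^(ω + 1) + ω^2·2 + ω·2 + 2

(0) 12|_2 = 2^(2 + 1) + 2^2 ↦ 3^(3 + 1) + 3^3|_3 = 108 ⇒ 107
(1) 107|_3 = 3^(3 + 1) + 2·3^2 + 2·3 + 2 ↦ 4^(4 + 1) + 2·4^2 + 2·4 + 2|_4 = 1066 ⇒ 1065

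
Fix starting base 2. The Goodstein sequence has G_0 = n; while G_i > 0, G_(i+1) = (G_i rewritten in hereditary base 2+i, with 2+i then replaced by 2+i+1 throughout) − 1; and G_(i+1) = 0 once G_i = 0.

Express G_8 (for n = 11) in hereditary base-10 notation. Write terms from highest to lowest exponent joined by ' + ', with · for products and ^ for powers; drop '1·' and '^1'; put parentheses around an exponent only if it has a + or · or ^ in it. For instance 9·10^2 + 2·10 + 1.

G_0 = 11. HB_2(11) = 2^(2 + 1) + 2 + 1. Bump = 85. G_1 = 84.
G_1 = 84. HB_3(84) = 3^(3 + 1) + 3. Bump = 1028. G_2 = 1027.
G_2 = 1027. HB_4(1027) = 4^(4 + 1) + 3. Bump = 15628. G_3 = 15627.
G_3 = 15627. HB_5(15627) = 5^(5 + 1) + 2. Bump = 279938. G_4 = 279937.
G_4 = 279937. HB_6(279937) = 6^(6 + 1) + 1. Bump = 5764802. G_5 = 5764801.
G_5 = 5764801. HB_7(5764801) = 7^(7 + 1). Bump = 134217728. G_6 = 134217727.
G_6 = 134217727. HB_8(134217727) = 7·8^8 + 7·8^7 + 7·8^6 + 7·8^5 + 7·8^4 + 7·8^3 + 7·8^2 + 7·8 + 7. Bump = 2749609303. G_7 = 2749609302.
G_7 = 2749609302. HB_9(2749609302) = 7·9^9 + 7·9^7 + 7·9^6 + 7·9^5 + 7·9^4 + 7·9^3 + 7·9^2 + 7·9 + 6. Bump = 70077777776. G_8 = 70077777775.
G_8 = 70077777775. HB_10(70077777775) = 7·10^10 + 7·10^7 + 7·10^6 + 7·10^5 + 7·10^4 + 7·10^3 + 7·10^2 + 7·10 + 5. Bump = 1997331745491. G_9 = 1997331745490.

7·10^10 + 7·10^7 + 7·10^6 + 7·10^5 + 7·10^4 + 7·10^3 + 7·10^2 + 7·10 + 5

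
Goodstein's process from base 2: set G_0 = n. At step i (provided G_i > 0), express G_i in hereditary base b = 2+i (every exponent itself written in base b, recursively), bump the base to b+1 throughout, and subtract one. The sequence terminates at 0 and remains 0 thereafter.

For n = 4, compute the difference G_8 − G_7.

4 —HB2→ 2^2 —bump→ 3^3 = 27 —(−1)→ 26
26 —HB3→ 2·3^2 + 2·3 + 2 —bump→ 2·4^2 + 2·4 + 2 = 42 —(−1)→ 41
41 —HB4→ 2·4^2 + 2·4 + 1 —bump→ 2·5^2 + 2·5 + 1 = 61 —(−1)→ 60
60 —HB5→ 2·5^2 + 2·5 —bump→ 2·6^2 + 2·6 = 84 —(−1)→ 83
83 —HB6→ 2·6^2 + 6 + 5 —bump→ 2·7^2 + 7 + 5 = 110 —(−1)→ 109
109 —HB7→ 2·7^2 + 7 + 4 —bump→ 2·8^2 + 8 + 4 = 140 —(−1)→ 139
139 —HB8→ 2·8^2 + 8 + 3 —bump→ 2·9^2 + 9 + 3 = 174 —(−1)→ 173
173 —HB9→ 2·9^2 + 9 + 2 —bump→ 2·10^2 + 10 + 2 = 212 —(−1)→ 211

38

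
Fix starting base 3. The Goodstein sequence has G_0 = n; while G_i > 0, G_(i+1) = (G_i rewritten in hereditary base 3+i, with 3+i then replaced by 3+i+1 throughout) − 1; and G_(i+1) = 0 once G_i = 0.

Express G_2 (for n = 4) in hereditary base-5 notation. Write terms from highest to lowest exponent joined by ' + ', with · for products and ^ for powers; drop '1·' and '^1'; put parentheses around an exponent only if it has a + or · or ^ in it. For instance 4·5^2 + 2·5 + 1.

step 0: 4 = 3 + 1; sub 4 for 3: 4 + 1; = 5; G_1 = 5−1 = 4
step 1: 4 = 4; sub 5 for 4: 5; = 5; G_2 = 5−1 = 4

4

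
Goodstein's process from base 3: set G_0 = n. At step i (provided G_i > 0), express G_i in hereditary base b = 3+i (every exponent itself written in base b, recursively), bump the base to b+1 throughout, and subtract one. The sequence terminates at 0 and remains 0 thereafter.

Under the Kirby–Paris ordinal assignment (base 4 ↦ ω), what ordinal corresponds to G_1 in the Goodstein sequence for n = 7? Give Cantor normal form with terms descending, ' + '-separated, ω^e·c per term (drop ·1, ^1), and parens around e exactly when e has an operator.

ω·2

step 0: 7 = 2·3 + 1; sub 4 for 3: 2·4 + 1; = 9; G_1 = 9−1 = 8
step 1: 8 = 2·4; sub 5 for 4: 2·5; = 10; G_2 = 10−1 = 9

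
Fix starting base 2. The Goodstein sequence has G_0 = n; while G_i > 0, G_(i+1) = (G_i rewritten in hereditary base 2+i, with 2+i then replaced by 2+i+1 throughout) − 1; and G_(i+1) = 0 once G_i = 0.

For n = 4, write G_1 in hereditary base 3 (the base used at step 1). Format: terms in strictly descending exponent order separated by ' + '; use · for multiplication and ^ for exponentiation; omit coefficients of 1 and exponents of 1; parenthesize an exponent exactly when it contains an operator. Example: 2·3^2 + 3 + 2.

G_0 = 4. HB_2(4) = 2^2. Bump = 27. G_1 = 26.
G_1 = 26. HB_3(26) = 2·3^2 + 2·3 + 2. Bump = 42. G_2 = 41.

2·3^2 + 2·3 + 2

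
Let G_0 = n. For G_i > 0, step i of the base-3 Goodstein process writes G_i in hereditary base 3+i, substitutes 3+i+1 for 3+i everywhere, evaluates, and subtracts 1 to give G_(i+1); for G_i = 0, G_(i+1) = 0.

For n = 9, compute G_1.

G_0 = 9. HB_3(9) = 3^2. Bump = 16. G_1 = 15.
G_1 = 15. HB_4(15) = 3·4 + 3. Bump = 18. G_2 = 17.

15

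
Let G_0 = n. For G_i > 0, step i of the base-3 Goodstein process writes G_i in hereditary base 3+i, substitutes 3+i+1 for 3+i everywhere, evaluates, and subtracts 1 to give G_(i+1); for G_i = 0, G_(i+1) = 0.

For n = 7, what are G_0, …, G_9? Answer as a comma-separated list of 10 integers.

(0) 7|_3 = 2·3 + 1 ↦ 2·4 + 1|_4 = 9 ⇒ 8
(1) 8|_4 = 2·4 ↦ 2·5|_5 = 10 ⇒ 9
(2) 9|_5 = 5 + 4 ↦ 6 + 4|_6 = 10 ⇒ 9
(3) 9|_6 = 6 + 3 ↦ 7 + 3|_7 = 10 ⇒ 9
(4) 9|_7 = 7 + 2 ↦ 8 + 2|_8 = 10 ⇒ 9
(5) 9|_8 = 8 + 1 ↦ 9 + 1|_9 = 10 ⇒ 9
(6) 9|_9 = 9 ↦ 10|_10 = 10 ⇒ 9
(7) 9|_10 = 9 ↦ 9|_11 = 9 ⇒ 8
(8) 8|_11 = 8 ↦ 8|_12 = 8 ⇒ 7

7, 8, 9, 9, 9, 9, 9, 9, 8, 7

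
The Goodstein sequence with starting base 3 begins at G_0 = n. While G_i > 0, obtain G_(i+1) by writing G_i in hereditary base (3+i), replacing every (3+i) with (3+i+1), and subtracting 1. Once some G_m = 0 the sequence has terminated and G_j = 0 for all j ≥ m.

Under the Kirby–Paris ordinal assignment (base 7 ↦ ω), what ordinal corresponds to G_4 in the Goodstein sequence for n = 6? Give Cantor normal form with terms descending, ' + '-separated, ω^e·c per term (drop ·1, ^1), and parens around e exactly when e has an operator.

ω

G_0 = 6. HB_3(6) = 2·3. Bump = 8. G_1 = 7.
G_1 = 7. HB_4(7) = 4 + 3. Bump = 8. G_2 = 7.
G_2 = 7. HB_5(7) = 5 + 2. Bump = 8. G_3 = 7.
G_3 = 7. HB_6(7) = 6 + 1. Bump = 8. G_4 = 7.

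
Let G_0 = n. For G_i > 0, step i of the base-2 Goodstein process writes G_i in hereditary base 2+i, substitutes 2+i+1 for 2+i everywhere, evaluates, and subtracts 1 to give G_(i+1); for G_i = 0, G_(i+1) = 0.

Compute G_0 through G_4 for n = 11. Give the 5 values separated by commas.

(0) 11|_2 = 2^(2 + 1) + 2 + 1 ↦ 3^(3 + 1) + 3 + 1|_3 = 85 ⇒ 84
(1) 84|_3 = 3^(3 + 1) + 3 ↦ 4^(4 + 1) + 4|_4 = 1028 ⇒ 1027
(2) 1027|_4 = 4^(4 + 1) + 3 ↦ 5^(5 + 1) + 3|_5 = 15628 ⇒ 15627
(3) 15627|_5 = 5^(5 + 1) + 2 ↦ 6^(6 + 1) + 2|_6 = 279938 ⇒ 279937

11, 84, 1027, 15627, 279937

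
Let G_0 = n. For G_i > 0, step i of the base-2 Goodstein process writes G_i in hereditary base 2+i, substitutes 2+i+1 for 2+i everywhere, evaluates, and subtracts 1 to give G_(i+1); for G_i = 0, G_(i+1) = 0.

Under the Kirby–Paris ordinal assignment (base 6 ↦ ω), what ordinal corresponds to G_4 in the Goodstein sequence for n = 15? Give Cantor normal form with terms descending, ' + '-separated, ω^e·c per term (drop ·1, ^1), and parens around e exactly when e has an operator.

ω^(ω + 1) + ω^ω + 1

(0) 15|_2 = 2^(2 + 1) + 2^2 + 2 + 1 ↦ 3^(3 + 1) + 3^3 + 3 + 1|_3 = 112 ⇒ 111
(1) 111|_3 = 3^(3 + 1) + 3^3 + 3 ↦ 4^(4 + 1) + 4^4 + 4|_4 = 1284 ⇒ 1283
(2) 1283|_4 = 4^(4 + 1) + 4^4 + 3 ↦ 5^(5 + 1) + 5^5 + 3|_5 = 18753 ⇒ 18752
(3) 18752|_5 = 5^(5 + 1) + 5^5 + 2 ↦ 6^(6 + 1) + 6^6 + 2|_6 = 326594 ⇒ 326593
(4) 326593|_6 = 6^(6 + 1) + 6^6 + 1 ↦ 7^(7 + 1) + 7^7 + 1|_7 = 6588345 ⇒ 6588344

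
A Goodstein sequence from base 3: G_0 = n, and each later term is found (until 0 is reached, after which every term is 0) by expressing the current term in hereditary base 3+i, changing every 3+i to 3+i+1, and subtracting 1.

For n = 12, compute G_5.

G_0 = 12. HB_3(12) = 3^2 + 3. Bump = 20. G_1 = 19.
G_1 = 19. HB_4(19) = 4^2 + 3. Bump = 28. G_2 = 27.
G_2 = 27. HB_5(27) = 5^2 + 2. Bump = 38. G_3 = 37.
G_3 = 37. HB_6(37) = 6^2 + 1. Bump = 50. G_4 = 49.
G_4 = 49. HB_7(49) = 7^2. Bump = 64. G_5 = 63.
G_5 = 63. HB_8(63) = 7·8 + 7. Bump = 70. G_6 = 69.

63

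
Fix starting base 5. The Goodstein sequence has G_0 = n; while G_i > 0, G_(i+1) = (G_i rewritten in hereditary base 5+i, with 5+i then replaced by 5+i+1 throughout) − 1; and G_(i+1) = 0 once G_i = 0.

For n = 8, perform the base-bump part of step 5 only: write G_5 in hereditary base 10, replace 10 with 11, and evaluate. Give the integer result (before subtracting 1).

base 5: 8 = 5 + 3; at 6: 6 + 3 = 9; next = 8
base 6: 8 = 6 + 2; at 7: 7 + 2 = 9; next = 8
base 7: 8 = 7 + 1; at 8: 8 + 1 = 9; next = 8
base 8: 8 = 8; at 9: 9 = 9; next = 8
base 9: 8 = 8; at 10: 8 = 8; next = 7

7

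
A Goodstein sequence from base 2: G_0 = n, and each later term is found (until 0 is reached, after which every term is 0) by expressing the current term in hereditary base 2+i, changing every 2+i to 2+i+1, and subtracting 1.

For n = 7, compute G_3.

3127

step 0: 7 = 2^2 + 2 + 1; sub 3 for 2: 3^3 + 3 + 1; = 31; G_1 = 31−1 = 30
step 1: 30 = 3^3 + 3; sub 4 for 3: 4^4 + 4; = 260; G_2 = 260−1 = 259
step 2: 259 = 4^4 + 3; sub 5 for 4: 5^5 + 3; = 3128; G_3 = 3128−1 = 3127
step 3: 3127 = 5^5 + 2; sub 6 for 5: 6^6 + 2; = 46658; G_4 = 46658−1 = 46657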